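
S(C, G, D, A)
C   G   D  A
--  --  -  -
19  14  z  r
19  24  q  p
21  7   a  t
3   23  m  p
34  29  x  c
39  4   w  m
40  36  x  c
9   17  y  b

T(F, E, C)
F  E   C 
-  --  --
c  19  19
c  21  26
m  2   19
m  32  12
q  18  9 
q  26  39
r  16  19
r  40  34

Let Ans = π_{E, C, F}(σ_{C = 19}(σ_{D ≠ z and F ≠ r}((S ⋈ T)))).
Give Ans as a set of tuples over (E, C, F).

{(19, 19, c), (2, 19, m)}

Natural join on C: {(19, 14, z, r, c, 19), (19, 14, z, r, m, 2), (19, 14, z, r, r, 16), (19, 24, q, p, c, 19), (19, 24, q, p, m, 2), (19, 24, q, p, r, 16), (34, 29, x, c, r, 40), (39, 4, w, m, q, 26), (9, 17, y, b, q, 18)}
Apply σ_{D ≠ z and F ≠ r}; surviving tuples: {(19, 24, q, p, c, 19), (19, 24, q, p, m, 2), (39, 4, w, m, q, 26), (9, 17, y, b, q, 18)}
Apply σ_{C = 19}; surviving tuples: {(19, 24, q, p, c, 19), (19, 24, q, p, m, 2)}
Projecting to E, C, F: {(19, 19, c), (2, 19, m)}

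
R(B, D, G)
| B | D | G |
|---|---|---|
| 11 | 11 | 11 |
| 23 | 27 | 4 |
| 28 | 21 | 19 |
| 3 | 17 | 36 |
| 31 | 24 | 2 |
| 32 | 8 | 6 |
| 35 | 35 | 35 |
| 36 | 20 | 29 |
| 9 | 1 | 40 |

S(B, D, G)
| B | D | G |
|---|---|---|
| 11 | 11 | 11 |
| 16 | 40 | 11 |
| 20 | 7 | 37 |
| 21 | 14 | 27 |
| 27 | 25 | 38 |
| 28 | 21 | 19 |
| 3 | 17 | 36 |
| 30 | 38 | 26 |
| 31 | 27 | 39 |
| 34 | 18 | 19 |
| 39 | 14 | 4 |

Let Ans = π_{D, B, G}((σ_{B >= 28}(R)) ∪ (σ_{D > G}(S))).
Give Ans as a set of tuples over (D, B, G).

{(14, 39, 4), (20, 36, 29), (21, 28, 19), (24, 31, 2), (35, 35, 35), (38, 30, 26), (40, 16, 11), (8, 32, 6)}

Selection B >= 28: {(28, 21, 19), (31, 24, 2), (32, 8, 6), (35, 35, 35), (36, 20, 29)}
Selection D > G: {(16, 40, 11), (28, 21, 19), (30, 38, 26), (39, 14, 4)}
Taking the union: {(16, 40, 11), (28, 21, 19), (30, 38, 26), (31, 24, 2), (32, 8, 6), (35, 35, 35), (36, 20, 29), (39, 14, 4)}
Projecting to D, B, G: {(14, 39, 4), (20, 36, 29), (21, 28, 19), (24, 31, 2), (35, 35, 35), (38, 30, 26), (40, 16, 11), (8, 32, 6)}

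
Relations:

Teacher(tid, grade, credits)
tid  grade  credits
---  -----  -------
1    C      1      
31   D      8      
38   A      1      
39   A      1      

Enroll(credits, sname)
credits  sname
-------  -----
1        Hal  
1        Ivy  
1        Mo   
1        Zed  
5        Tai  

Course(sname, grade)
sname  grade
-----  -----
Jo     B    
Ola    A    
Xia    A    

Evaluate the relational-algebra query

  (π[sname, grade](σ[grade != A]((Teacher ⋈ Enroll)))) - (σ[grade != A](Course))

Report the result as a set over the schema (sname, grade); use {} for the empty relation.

{(Hal, C), (Ivy, C), (Mo, C), (Zed, C)}

Natural join on credits: {(1, C, 1, Hal), (1, C, 1, Ivy), (1, C, 1, Mo), (1, C, 1, Zed), (38, A, 1, Hal), (38, A, 1, Ivy), (38, A, 1, Mo), (38, A, 1, Zed), (39, A, 1, Hal), (39, A, 1, Ivy), (39, A, 1, Mo), (39, A, 1, Zed)}
σ[grade != A]: keep tuples satisfying grade != A → {(1, C, 1, Hal), (1, C, 1, Ivy), (1, C, 1, Mo), (1, C, 1, Zed)}
Keep only column(s) sname, grade: {(Hal, C), (Ivy, C), (Mo, C), (Zed, C)}
σ[grade != A]: keep tuples satisfying grade != A → {(Jo, B)}
Taking the difference: {(Hal, C), (Ivy, C), (Mo, C), (Zed, C)}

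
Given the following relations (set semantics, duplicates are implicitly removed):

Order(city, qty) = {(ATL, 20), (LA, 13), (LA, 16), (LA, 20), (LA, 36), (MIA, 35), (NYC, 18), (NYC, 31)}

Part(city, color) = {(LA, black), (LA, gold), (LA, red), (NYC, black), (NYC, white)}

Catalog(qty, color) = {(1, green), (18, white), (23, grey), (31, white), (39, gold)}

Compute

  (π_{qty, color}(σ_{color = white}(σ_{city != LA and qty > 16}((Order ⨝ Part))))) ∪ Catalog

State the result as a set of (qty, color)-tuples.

Joining Order and Part on city yields {(LA, 13, black), (LA, 13, gold), (LA, 13, red), (LA, 16, black), (LA, 16, gold), (LA, 16, red), (LA, 20, black), (LA, 20, gold), (LA, 20, red), (LA, 36, black), (LA, 36, gold), (LA, 36, red), (NYC, 18, black), (NYC, 18, white), (NYC, 31, black), (NYC, 31, white)}.
σ[city != LA and qty > 16]: keep tuples satisfying city != LA and qty > 16 → {(NYC, 18, black), (NYC, 18, white), (NYC, 31, black), (NYC, 31, white)}
σ[color = white]: keep tuples satisfying color = white → {(NYC, 18, white), (NYC, 31, white)}
Projecting to qty, color: {(18, white), (31, white)}
Taking the union: {(1, green), (18, white), (23, grey), (31, white), (39, gold)}

{(1, green), (18, white), (23, grey), (31, white), (39, gold)}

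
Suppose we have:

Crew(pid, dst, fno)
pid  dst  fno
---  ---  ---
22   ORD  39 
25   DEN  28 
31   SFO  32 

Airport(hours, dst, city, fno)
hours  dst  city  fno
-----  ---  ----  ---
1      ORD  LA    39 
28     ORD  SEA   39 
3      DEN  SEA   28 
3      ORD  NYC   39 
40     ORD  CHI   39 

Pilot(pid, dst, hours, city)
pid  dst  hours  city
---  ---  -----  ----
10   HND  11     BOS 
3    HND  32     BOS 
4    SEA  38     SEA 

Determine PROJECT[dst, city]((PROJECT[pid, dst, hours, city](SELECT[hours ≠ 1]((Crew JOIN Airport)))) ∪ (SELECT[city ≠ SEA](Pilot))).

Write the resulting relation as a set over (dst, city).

{(DEN, SEA), (HND, BOS), (ORD, CHI), (ORD, NYC), (ORD, SEA)}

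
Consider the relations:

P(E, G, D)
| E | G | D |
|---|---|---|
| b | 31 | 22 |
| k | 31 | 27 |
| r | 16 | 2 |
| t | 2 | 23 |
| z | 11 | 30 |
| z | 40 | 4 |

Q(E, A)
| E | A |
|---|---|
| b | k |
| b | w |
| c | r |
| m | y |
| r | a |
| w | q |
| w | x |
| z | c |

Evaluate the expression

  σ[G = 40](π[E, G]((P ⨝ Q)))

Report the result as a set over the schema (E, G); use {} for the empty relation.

{(z, 40)}

Joining P and Q on E yields {(b, 31, 22, k), (b, 31, 22, w), (r, 16, 2, a), (z, 11, 30, c), (z, 40, 4, c)}.
π[E, G]: project onto (E, G) (1 duplicate(s) eliminated) → {(b, 31), (r, 16), (z, 11), (z, 40)}
Apply σ_{G = 40}; surviving tuples: {(z, 40)}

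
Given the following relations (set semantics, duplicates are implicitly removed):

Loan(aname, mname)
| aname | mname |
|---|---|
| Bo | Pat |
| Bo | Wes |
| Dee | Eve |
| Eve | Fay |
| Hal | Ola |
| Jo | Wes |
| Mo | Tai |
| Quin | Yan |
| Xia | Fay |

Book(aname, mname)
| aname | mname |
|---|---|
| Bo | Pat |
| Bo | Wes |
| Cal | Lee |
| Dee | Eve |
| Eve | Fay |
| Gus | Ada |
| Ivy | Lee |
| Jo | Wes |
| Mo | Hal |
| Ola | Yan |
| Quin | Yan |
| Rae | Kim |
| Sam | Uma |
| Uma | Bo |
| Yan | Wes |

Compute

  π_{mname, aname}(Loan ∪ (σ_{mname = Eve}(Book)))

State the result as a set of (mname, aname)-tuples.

{(Eve, Dee), (Fay, Eve), (Fay, Xia), (Ola, Hal), (Pat, Bo), (Tai, Mo), (Wes, Bo), (Wes, Jo), (Yan, Quin)}

Apply σ_{mname = Eve}; surviving tuples: {(Dee, Eve)}
Union: {(Bo, Pat), (Bo, Wes), (Dee, Eve), (Eve, Fay), (Hal, Ola), (Jo, Wes), (Mo, Tai), (Quin, Yan), (Xia, Fay)} with {(Dee, Eve)} → {(Bo, Pat), (Bo, Wes), (Dee, Eve), (Eve, Fay), (Hal, Ola), (Jo, Wes), (Mo, Tai), (Quin, Yan), (Xia, Fay)}
π_{mname, aname} gives {(Eve, Dee), (Fay, Eve), (Fay, Xia), (Ola, Hal), (Pat, Bo), (Tai, Mo), (Wes, Bo), (Wes, Jo), (Yan, Quin)}.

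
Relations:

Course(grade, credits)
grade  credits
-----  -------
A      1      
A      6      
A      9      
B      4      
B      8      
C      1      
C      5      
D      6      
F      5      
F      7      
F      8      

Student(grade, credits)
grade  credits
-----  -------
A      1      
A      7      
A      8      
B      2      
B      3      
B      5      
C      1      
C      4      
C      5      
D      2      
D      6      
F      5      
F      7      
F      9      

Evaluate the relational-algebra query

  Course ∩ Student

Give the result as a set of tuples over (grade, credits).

{(A, 1), (C, 1), (C, 5), (D, 6), (F, 5), (F, 7)}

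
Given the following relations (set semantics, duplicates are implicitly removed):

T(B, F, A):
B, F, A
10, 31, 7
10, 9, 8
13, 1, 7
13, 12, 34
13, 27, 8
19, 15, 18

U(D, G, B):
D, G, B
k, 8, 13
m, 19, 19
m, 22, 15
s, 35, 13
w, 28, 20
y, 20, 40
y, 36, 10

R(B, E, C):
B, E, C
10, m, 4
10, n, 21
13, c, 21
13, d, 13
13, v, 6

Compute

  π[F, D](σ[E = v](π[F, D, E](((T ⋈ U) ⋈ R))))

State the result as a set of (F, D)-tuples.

{(1, k), (1, s), (12, k), (12, s), (27, k), (27, s)}

Joining T and U on B yields {(10, 31, 7, y, 36), (10, 9, 8, y, 36), (13, 1, 7, k, 8), (13, 1, 7, s, 35), (13, 12, 34, k, 8), (13, 12, 34, s, 35), (13, 27, 8, k, 8), (13, 27, 8, s, 35), (19, 15, 18, m, 19)}.
Joining (T ⋈ U) and R on B yields {(10, 31, 7, y, 36, m, 4), (10, 31, 7, y, 36, n, 21), (10, 9, 8, y, 36, m, 4), (10, 9, 8, y, 36, n, 21), (13, 1, 7, k, 8, c, 21), (13, 1, 7, k, 8, d, 13), (13, 1, 7, k, 8, v, 6), (13, 1, 7, s, 35, c, 21), (13, 1, 7, s, 35, d, 13), (13, 1, 7, s, 35, v, 6), (13, 12, 34, k, 8, c, 21), (13, 12, 34, k, 8, d, 13), (13, 12, 34, k, 8, v, 6), (13, 12, 34, s, 35, c, 21), (13, 12, 34, s, 35, d, 13), (13, 12, 34, s, 35, v, 6), (13, 27, 8, k, 8, c, 21), (13, 27, 8, k, 8, d, 13), (13, 27, 8, k, 8, v, 6), (13, 27, 8, s, 35, c, 21), (13, 27, 8, s, 35, d, 13), (13, 27, 8, s, 35, v, 6)}.
Projecting to F, D, E: {(1, k, c), (1, k, d), (1, k, v), (1, s, c), (1, s, d), (1, s, v), (12, k, c), (12, k, d), (12, k, v), (12, s, c), (12, s, d), (12, s, v), (27, k, c), (27, k, d), (27, k, v), (27, s, c), (27, s, d), (27, s, v), (31, y, m), (31, y, n), (9, y, m), (9, y, n)}
σ[E = v]: keep tuples satisfying E = v → {(1, k, v), (1, s, v), (12, k, v), (12, s, v), (27, k, v), (27, s, v)}
Projecting to F, D: {(1, k), (1, s), (12, k), (12, s), (27, k), (27, s)}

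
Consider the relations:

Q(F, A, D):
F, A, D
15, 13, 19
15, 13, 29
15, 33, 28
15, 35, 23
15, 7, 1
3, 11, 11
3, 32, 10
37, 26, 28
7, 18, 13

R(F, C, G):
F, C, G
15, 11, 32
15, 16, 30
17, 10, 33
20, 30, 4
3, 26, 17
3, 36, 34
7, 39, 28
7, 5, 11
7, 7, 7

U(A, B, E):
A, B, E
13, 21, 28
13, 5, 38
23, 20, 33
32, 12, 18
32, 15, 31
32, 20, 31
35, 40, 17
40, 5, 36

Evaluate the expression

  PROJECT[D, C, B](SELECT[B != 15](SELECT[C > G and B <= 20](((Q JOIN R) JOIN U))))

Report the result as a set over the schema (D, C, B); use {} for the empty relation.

Q ⋈ R (natural join on F): {(15, 13, 19, 11, 32), (15, 13, 19, 16, 30), (15, 13, 29, 11, 32), (15, 13, 29, 16, 30), (15, 33, 28, 11, 32), (15, 33, 28, 16, 30), (15, 35, 23, 11, 32), (15, 35, 23, 16, 30), (15, 7, 1, 11, 32), (15, 7, 1, 16, 30), (3, 11, 11, 26, 17), (3, 11, 11, 36, 34), (3, 32, 10, 26, 17), (3, 32, 10, 36, 34), (7, 18, 13, 39, 28), (7, 18, 13, 5, 11), (7, 18, 13, 7, 7)}
(Q JOIN R) ⋈ U (natural join on A): {(15, 13, 19, 11, 32, 21, 28), (15, 13, 19, 11, 32, 5, 38), (15, 13, 19, 16, 30, 21, 28), (15, 13, 19, 16, 30, 5, 38), (15, 13, 29, 11, 32, 21, 28), (15, 13, 29, 11, 32, 5, 38), (15, 13, 29, 16, 30, 21, 28), (15, 13, 29, 16, 30, 5, 38), (15, 35, 23, 11, 32, 40, 17), (15, 35, 23, 16, 30, 40, 17), (3, 32, 10, 26, 17, 12, 18), (3, 32, 10, 26, 17, 15, 31), (3, 32, 10, 26, 17, 20, 31), (3, 32, 10, 36, 34, 12, 18), (3, 32, 10, 36, 34, 15, 31), (3, 32, 10, 36, 34, 20, 31)}
σ[C > G and B <= 20]: keep tuples satisfying C > G and B <= 20 → {(3, 32, 10, 26, 17, 12, 18), (3, 32, 10, 26, 17, 15, 31), (3, 32, 10, 26, 17, 20, 31), (3, 32, 10, 36, 34, 12, 18), (3, 32, 10, 36, 34, 15, 31), (3, 32, 10, 36, 34, 20, 31)}
σ[B != 15]: keep tuples satisfying B != 15 → {(3, 32, 10, 26, 17, 12, 18), (3, 32, 10, 26, 17, 20, 31), (3, 32, 10, 36, 34, 12, 18), (3, 32, 10, 36, 34, 20, 31)}
π[D, C, B]: project onto (D, C, B) → {(10, 26, 12), (10, 26, 20), (10, 36, 12), (10, 36, 20)}

{(10, 26, 12), (10, 26, 20), (10, 36, 12), (10, 36, 20)}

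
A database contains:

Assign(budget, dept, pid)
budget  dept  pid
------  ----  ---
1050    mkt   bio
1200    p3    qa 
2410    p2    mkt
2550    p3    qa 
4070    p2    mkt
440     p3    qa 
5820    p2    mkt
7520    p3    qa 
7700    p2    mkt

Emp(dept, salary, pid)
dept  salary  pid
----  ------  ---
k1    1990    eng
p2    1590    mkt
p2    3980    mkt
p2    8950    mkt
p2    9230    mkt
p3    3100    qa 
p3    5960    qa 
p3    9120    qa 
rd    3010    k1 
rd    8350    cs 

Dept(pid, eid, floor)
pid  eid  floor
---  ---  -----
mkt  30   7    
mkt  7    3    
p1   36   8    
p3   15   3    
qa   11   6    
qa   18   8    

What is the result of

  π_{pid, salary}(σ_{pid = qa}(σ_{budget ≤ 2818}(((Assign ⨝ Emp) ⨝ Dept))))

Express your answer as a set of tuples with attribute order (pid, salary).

{(qa, 3100), (qa, 5960), (qa, 9120)}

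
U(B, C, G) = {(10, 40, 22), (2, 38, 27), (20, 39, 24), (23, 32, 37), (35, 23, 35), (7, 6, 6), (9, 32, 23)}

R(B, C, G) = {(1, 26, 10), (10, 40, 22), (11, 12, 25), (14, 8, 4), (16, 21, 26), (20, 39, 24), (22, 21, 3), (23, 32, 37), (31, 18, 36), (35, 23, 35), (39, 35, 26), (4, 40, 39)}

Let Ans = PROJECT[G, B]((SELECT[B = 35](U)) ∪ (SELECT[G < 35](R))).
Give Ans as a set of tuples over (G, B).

{(10, 1), (22, 10), (24, 20), (25, 11), (26, 16), (26, 39), (3, 22), (35, 35), (4, 14)}

Apply σ_{B = 35}; surviving tuples: {(35, 23, 35)}
Apply σ_{G < 35}; surviving tuples: {(1, 26, 10), (10, 40, 22), (11, 12, 25), (14, 8, 4), (16, 21, 26), (20, 39, 24), (22, 21, 3), (39, 35, 26)}
Taking the union: {(1, 26, 10), (10, 40, 22), (11, 12, 25), (14, 8, 4), (16, 21, 26), (20, 39, 24), (22, 21, 3), (35, 23, 35), (39, 35, 26)}
π[G, B]: project onto (G, B) → {(10, 1), (22, 10), (24, 20), (25, 11), (26, 16), (26, 39), (3, 22), (35, 35), (4, 14)}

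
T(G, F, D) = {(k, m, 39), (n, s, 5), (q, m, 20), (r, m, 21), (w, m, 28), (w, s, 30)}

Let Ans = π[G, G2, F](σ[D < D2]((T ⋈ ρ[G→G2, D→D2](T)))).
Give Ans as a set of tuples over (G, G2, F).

{(n, w, s), (q, k, m), (q, r, m), (q, w, m), (r, k, m), (r, w, m), (w, k, m)}

ρ[G→G2, D→D2]: schema becomes (G2, F, D2); tuples unchanged.
T ⋈ ρ[G→G2, D→D2](T) (natural join on F): {(k, m, 39, k, 39), (k, m, 39, q, 20), (k, m, 39, r, 21), (k, m, 39, w, 28), (n, s, 5, n, 5), (n, s, 5, w, 30), (q, m, 20, k, 39), (q, m, 20, q, 20), (q, m, 20, r, 21), (q, m, 20, w, 28), (r, m, 21, k, 39), (r, m, 21, q, 20), (r, m, 21, r, 21), (r, m, 21, w, 28), (w, m, 28, k, 39), (w, m, 28, q, 20), (w, m, 28, r, 21), (w, m, 28, w, 28), (w, s, 30, n, 5), (w, s, 30, w, 30)}
Apply σ_{D < D2}; surviving tuples: {(n, s, 5, w, 30), (q, m, 20, k, 39), (q, m, 20, r, 21), (q, m, 20, w, 28), (r, m, 21, k, 39), (r, m, 21, w, 28), (w, m, 28, k, 39)}
π[G, G2, F]: project onto (G, G2, F) → {(n, w, s), (q, k, m), (q, r, m), (q, w, m), (r, k, m), (r, w, m), (w, k, m)}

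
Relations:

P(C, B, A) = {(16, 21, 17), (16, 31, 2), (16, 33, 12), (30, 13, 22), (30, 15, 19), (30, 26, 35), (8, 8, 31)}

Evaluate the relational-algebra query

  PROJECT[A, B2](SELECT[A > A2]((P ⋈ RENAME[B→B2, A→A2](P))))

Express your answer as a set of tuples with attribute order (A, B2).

{(12, 31), (17, 31), (17, 33), (22, 15), (35, 13), (35, 15)}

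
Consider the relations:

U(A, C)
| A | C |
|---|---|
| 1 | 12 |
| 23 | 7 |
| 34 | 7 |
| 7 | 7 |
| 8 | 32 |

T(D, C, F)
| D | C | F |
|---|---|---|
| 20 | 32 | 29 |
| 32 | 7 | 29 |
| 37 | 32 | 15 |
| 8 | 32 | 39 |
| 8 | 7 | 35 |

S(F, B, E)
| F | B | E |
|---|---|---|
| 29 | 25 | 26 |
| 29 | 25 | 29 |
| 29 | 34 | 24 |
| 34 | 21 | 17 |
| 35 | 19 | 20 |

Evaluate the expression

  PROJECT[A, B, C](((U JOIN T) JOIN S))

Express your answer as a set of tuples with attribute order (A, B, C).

Natural join on C: {(23, 7, 32, 29), (23, 7, 8, 35), (34, 7, 32, 29), (34, 7, 8, 35), (7, 7, 32, 29), (7, 7, 8, 35), (8, 32, 20, 29), (8, 32, 37, 15), (8, 32, 8, 39)}
Natural join on F: {(23, 7, 32, 29, 25, 26), (23, 7, 32, 29, 25, 29), (23, 7, 32, 29, 34, 24), (23, 7, 8, 35, 19, 20), (34, 7, 32, 29, 25, 26), (34, 7, 32, 29, 25, 29), (34, 7, 32, 29, 34, 24), (34, 7, 8, 35, 19, 20), (7, 7, 32, 29, 25, 26), (7, 7, 32, 29, 25, 29), (7, 7, 32, 29, 34, 24), (7, 7, 8, 35, 19, 20), (8, 32, 20, 29, 25, 26), (8, 32, 20, 29, 25, 29), (8, 32, 20, 29, 34, 24)}
Keep only column(s) A, B, C (4 duplicate(s) eliminated): {(23, 19, 7), (23, 25, 7), (23, 34, 7), (34, 19, 7), (34, 25, 7), (34, 34, 7), (7, 19, 7), (7, 25, 7), (7, 34, 7), (8, 25, 32), (8, 34, 32)}

{(23, 19, 7), (23, 25, 7), (23, 34, 7), (34, 19, 7), (34, 25, 7), (34, 34, 7), (7, 19, 7), (7, 25, 7), (7, 34, 7), (8, 25, 32), (8, 34, 32)}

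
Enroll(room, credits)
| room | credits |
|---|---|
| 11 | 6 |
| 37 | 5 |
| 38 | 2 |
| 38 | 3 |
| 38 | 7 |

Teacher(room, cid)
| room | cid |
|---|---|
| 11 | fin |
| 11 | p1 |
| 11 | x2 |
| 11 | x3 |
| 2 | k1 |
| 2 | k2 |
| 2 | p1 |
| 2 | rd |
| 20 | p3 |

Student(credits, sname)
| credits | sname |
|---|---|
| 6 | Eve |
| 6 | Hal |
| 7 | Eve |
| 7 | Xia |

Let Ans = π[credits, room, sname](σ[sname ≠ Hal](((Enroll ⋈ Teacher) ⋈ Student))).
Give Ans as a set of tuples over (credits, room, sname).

{(6, 11, Eve)}

Natural join on room: {(11, 6, fin), (11, 6, p1), (11, 6, x2), (11, 6, x3)}
Natural join on credits: {(11, 6, fin, Eve), (11, 6, fin, Hal), (11, 6, p1, Eve), (11, 6, p1, Hal), (11, 6, x2, Eve), (11, 6, x2, Hal), (11, 6, x3, Eve), (11, 6, x3, Hal)}
Selection sname ≠ Hal: {(11, 6, fin, Eve), (11, 6, p1, Eve), (11, 6, x2, Eve), (11, 6, x3, Eve)}
π[credits, room, sname]: project onto (credits, room, sname) (3 duplicate(s) eliminated) → {(6, 11, Eve)}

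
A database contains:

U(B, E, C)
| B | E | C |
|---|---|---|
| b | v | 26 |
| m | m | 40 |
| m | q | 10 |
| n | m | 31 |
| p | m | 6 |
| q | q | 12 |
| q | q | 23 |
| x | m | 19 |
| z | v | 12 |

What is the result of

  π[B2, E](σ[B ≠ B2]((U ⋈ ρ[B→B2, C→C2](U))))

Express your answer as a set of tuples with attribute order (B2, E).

{(b, v), (m, m), (m, q), (n, m), (p, m), (q, q), (x, m), (z, v)}

ρ[B→B2, C→C2]: schema becomes (B2, E, C2); tuples unchanged.
Joining U and ρ[B→B2, C→C2](U) on E yields {(b, v, 26, b, 26), (b, v, 26, z, 12), (m, m, 40, m, 40), (m, m, 40, n, 31), (m, m, 40, p, 6), (m, m, 40, x, 19), (m, q, 10, m, 10), (m, q, 10, q, 12), (m, q, 10, q, 23), (n, m, 31, m, 40), (n, m, 31, n, 31), (n, m, 31, p, 6), (n, m, 31, x, 19), (p, m, 6, m, 40), (p, m, 6, n, 31), (p, m, 6, p, 6), (p, m, 6, x, 19), (q, q, 12, m, 10), (q, q, 12, q, 12), (q, q, 12, q, 23), (q, q, 23, m, 10), (q, q, 23, q, 12), (q, q, 23, q, 23), (x, m, 19, m, 40), (x, m, 19, n, 31), (x, m, 19, p, 6), (x, m, 19, x, 19), (z, v, 12, b, 26), (z, v, 12, z, 12)}.
Filtering on B ≠ B2 leaves {(b, v, 26, z, 12), (m, m, 40, n, 31), (m, m, 40, p, 6), (m, m, 40, x, 19), (m, q, 10, q, 12), (m, q, 10, q, 23), (n, m, 31, m, 40), (n, m, 31, p, 6), (n, m, 31, x, 19), (p, m, 6, m, 40), (p, m, 6, n, 31), (p, m, 6, x, 19), (q, q, 12, m, 10), (q, q, 23, m, 10), (x, m, 19, m, 40), (x, m, 19, n, 31), (x, m, 19, p, 6), (z, v, 12, b, 26)}.
π[B2, E]: project onto (B2, E) (10 duplicate(s) eliminated) → {(b, v), (m, m), (m, q), (n, m), (p, m), (q, q), (x, m), (z, v)}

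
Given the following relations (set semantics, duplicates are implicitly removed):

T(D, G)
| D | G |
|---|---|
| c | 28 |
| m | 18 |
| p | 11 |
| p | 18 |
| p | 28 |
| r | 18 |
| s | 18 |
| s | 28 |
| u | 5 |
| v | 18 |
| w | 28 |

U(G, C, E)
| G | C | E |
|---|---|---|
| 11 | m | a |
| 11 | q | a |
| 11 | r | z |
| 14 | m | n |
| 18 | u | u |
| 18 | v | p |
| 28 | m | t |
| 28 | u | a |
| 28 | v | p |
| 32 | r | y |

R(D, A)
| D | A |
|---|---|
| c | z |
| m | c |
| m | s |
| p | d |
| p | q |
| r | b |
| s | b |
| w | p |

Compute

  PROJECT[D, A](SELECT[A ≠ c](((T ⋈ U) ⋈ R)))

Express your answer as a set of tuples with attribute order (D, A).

{(c, z), (m, s), (p, d), (p, q), (r, b), (s, b), (w, p)}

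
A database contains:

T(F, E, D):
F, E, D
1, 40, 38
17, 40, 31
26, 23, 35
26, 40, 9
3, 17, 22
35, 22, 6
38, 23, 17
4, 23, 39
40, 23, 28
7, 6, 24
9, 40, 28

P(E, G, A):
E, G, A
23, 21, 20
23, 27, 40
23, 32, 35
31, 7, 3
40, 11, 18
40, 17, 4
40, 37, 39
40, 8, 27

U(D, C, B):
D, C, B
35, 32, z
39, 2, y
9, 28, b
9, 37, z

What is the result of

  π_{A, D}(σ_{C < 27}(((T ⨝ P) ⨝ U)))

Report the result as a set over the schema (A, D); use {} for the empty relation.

Joining T and P on E yields {(1, 40, 38, 11, 18), (1, 40, 38, 17, 4), (1, 40, 38, 37, 39), (1, 40, 38, 8, 27), (17, 40, 31, 11, 18), (17, 40, 31, 17, 4), (17, 40, 31, 37, 39), (17, 40, 31, 8, 27), (26, 23, 35, 21, 20), (26, 23, 35, 27, 40), (26, 23, 35, 32, 35), (26, 40, 9, 11, 18), (26, 40, 9, 17, 4), (26, 40, 9, 37, 39), (26, 40, 9, 8, 27), (38, 23, 17, 21, 20), (38, 23, 17, 27, 40), (38, 23, 17, 32, 35), (4, 23, 39, 21, 20), (4, 23, 39, 27, 40), (4, 23, 39, 32, 35), (40, 23, 28, 21, 20), (40, 23, 28, 27, 40), (40, 23, 28, 32, 35), (9, 40, 28, 11, 18), (9, 40, 28, 17, 4), (9, 40, 28, 37, 39), (9, 40, 28, 8, 27)}.
Joining (T ⨝ P) and U on D yields {(26, 23, 35, 21, 20, 32, z), (26, 23, 35, 27, 40, 32, z), (26, 23, 35, 32, 35, 32, z), (26, 40, 9, 11, 18, 28, b), (26, 40, 9, 11, 18, 37, z), (26, 40, 9, 17, 4, 28, b), (26, 40, 9, 17, 4, 37, z), (26, 40, 9, 37, 39, 28, b), (26, 40, 9, 37, 39, 37, z), (26, 40, 9, 8, 27, 28, b), (26, 40, 9, 8, 27, 37, z), (4, 23, 39, 21, 20, 2, y), (4, 23, 39, 27, 40, 2, y), (4, 23, 39, 32, 35, 2, y)}.
σ[C < 27]: keep tuples satisfying C < 27 → {(4, 23, 39, 21, 20, 2, y), (4, 23, 39, 27, 40, 2, y), (4, 23, 39, 32, 35, 2, y)}
π_{A, D} gives {(20, 39), (35, 39), (40, 39)}.

{(20, 39), (35, 39), (40, 39)}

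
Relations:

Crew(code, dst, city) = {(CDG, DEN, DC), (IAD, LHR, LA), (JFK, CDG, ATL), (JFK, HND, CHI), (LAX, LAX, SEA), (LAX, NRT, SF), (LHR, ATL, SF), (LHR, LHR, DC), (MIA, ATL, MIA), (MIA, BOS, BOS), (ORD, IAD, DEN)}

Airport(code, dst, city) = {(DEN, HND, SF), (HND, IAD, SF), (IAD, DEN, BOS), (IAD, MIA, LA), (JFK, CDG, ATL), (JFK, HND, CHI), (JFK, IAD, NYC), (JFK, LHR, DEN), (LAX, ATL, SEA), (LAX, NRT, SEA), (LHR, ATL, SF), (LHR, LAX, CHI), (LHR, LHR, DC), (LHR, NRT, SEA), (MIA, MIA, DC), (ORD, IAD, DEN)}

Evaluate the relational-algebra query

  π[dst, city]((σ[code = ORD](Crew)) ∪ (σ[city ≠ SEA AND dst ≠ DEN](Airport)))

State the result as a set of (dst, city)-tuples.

{(ATL, SF), (CDG, ATL), (HND, CHI), (HND, SF), (IAD, DEN), (IAD, NYC), (IAD, SF), (LAX, CHI), (LHR, DC), (LHR, DEN), (MIA, DC), (MIA, LA)}

Apply σ_{code = ORD}; surviving tuples: {(ORD, IAD, DEN)}
Apply σ_{city ≠ SEA AND dst ≠ DEN}; surviving tuples: {(DEN, HND, SF), (HND, IAD, SF), (IAD, MIA, LA), (JFK, CDG, ATL), (JFK, HND, CHI), (JFK, IAD, NYC), (JFK, LHR, DEN), (LHR, ATL, SF), (LHR, LAX, CHI), (LHR, LHR, DC), (MIA, MIA, DC), (ORD, IAD, DEN)}
Union: {(ORD, IAD, DEN)} with {(DEN, HND, SF), (HND, IAD, SF), (IAD, MIA, LA), (JFK, CDG, ATL), (JFK, HND, CHI), (JFK, IAD, NYC), (JFK, LHR, DEN), (LHR, ATL, SF), (LHR, LAX, CHI), (LHR, LHR, DC), (MIA, MIA, DC), (ORD, IAD, DEN)} → {(DEN, HND, SF), (HND, IAD, SF), (IAD, MIA, LA), (JFK, CDG, ATL), (JFK, HND, CHI), (JFK, IAD, NYC), (JFK, LHR, DEN), (LHR, ATL, SF), (LHR, LAX, CHI), (LHR, LHR, DC), (MIA, MIA, DC), (ORD, IAD, DEN)}
π_{dst, city} gives {(ATL, SF), (CDG, ATL), (HND, CHI), (HND, SF), (IAD, DEN), (IAD, NYC), (IAD, SF), (LAX, CHI), (LHR, DC), (LHR, DEN), (MIA, DC), (MIA, LA)}.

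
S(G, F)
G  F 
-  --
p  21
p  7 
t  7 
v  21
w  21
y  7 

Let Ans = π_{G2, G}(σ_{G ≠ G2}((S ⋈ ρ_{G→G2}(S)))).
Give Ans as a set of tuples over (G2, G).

{(p, t), (p, v), (p, w), (p, y), (t, p), (t, y), (v, p), (v, w), (w, p), (w, v), (y, p), (y, t)}

ρ[G→G2]: schema becomes (G2, F); tuples unchanged.
Natural join on F: {(p, 21, p), (p, 21, v), (p, 21, w), (p, 7, p), (p, 7, t), (p, 7, y), (t, 7, p), (t, 7, t), (t, 7, y), (v, 21, p), (v, 21, v), (v, 21, w), (w, 21, p), (w, 21, v), (w, 21, w), (y, 7, p), (y, 7, t), (y, 7, y)}
Filtering on G ≠ G2 leaves {(p, 21, v), (p, 21, w), (p, 7, t), (p, 7, y), (t, 7, p), (t, 7, y), (v, 21, p), (v, 21, w), (w, 21, p), (w, 21, v), (y, 7, p), (y, 7, t)}.
Keep only column(s) G2, G: {(p, t), (p, v), (p, w), (p, y), (t, p), (t, y), (v, p), (v, w), (w, p), (w, v), (y, p), (y, t)}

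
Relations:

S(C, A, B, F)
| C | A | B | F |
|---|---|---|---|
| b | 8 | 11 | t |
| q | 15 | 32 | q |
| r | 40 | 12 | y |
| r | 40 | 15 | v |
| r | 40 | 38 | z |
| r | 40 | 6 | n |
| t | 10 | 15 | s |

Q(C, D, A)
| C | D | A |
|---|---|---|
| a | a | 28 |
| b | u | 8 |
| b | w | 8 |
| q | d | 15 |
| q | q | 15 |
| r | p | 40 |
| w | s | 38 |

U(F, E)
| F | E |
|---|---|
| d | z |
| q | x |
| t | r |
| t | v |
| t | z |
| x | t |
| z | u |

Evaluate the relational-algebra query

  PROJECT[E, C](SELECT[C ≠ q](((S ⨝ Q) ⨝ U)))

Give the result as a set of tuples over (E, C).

{(r, b), (u, r), (v, b), (z, b)}

Natural join on C, A: {(b, 8, 11, t, u), (b, 8, 11, t, w), (q, 15, 32, q, d), (q, 15, 32, q, q), (r, 40, 12, y, p), (r, 40, 15, v, p), (r, 40, 38, z, p), (r, 40, 6, n, p)}
Natural join on F: {(b, 8, 11, t, u, r), (b, 8, 11, t, u, v), (b, 8, 11, t, u, z), (b, 8, 11, t, w, r), (b, 8, 11, t, w, v), (b, 8, 11, t, w, z), (q, 15, 32, q, d, x), (q, 15, 32, q, q, x), (r, 40, 38, z, p, u)}
Selection C ≠ q: {(b, 8, 11, t, u, r), (b, 8, 11, t, u, v), (b, 8, 11, t, u, z), (b, 8, 11, t, w, r), (b, 8, 11, t, w, v), (b, 8, 11, t, w, z), (r, 40, 38, z, p, u)}
Projecting to E, C (3 duplicate(s) eliminated): {(r, b), (u, r), (v, b), (z, b)}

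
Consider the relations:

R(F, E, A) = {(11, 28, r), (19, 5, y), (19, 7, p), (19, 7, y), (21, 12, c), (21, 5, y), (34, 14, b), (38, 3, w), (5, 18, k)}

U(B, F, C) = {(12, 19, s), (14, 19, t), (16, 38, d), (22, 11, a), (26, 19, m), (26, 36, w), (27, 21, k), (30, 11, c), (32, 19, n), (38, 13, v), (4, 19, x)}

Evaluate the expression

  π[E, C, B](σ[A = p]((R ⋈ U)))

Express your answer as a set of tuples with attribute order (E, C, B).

Joining R and U on F yields {(11, 28, r, 22, a), (11, 28, r, 30, c), (19, 5, y, 12, s), (19, 5, y, 14, t), (19, 5, y, 26, m), (19, 5, y, 32, n), (19, 5, y, 4, x), (19, 7, p, 12, s), (19, 7, p, 14, t), (19, 7, p, 26, m), (19, 7, p, 32, n), (19, 7, p, 4, x), (19, 7, y, 12, s), (19, 7, y, 14, t), (19, 7, y, 26, m), (19, 7, y, 32, n), (19, 7, y, 4, x), (21, 12, c, 27, k), (21, 5, y, 27, k), (38, 3, w, 16, d)}.
Filtering on A = p leaves {(19, 7, p, 12, s), (19, 7, p, 14, t), (19, 7, p, 26, m), (19, 7, p, 32, n), (19, 7, p, 4, x)}.
Projecting to E, C, B: {(7, m, 26), (7, n, 32), (7, s, 12), (7, t, 14), (7, x, 4)}

{(7, m, 26), (7, n, 32), (7, s, 12), (7, t, 14), (7, x, 4)}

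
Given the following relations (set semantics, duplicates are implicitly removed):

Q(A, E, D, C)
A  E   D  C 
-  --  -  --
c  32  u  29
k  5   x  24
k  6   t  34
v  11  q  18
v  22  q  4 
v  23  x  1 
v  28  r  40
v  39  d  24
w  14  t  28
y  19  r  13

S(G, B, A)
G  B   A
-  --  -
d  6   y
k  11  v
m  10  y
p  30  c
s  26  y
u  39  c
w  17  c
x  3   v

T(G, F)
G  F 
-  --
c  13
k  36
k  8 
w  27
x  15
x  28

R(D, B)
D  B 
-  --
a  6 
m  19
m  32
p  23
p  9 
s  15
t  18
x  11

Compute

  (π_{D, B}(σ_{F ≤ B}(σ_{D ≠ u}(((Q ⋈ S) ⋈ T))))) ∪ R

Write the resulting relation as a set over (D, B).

{(a, 6), (d, 11), (m, 19), (m, 32), (p, 23), (p, 9), (q, 11), (r, 11), (s, 15), (t, 18), (x, 11)}

Q ⋈ S (natural join on A): {(c, 32, u, 29, p, 30), (c, 32, u, 29, u, 39), (c, 32, u, 29, w, 17), (v, 11, q, 18, k, 11), (v, 11, q, 18, x, 3), (v, 22, q, 4, k, 11), (v, 22, q, 4, x, 3), (v, 23, x, 1, k, 11), (v, 23, x, 1, x, 3), (v, 28, r, 40, k, 11), (v, 28, r, 40, x, 3), (v, 39, d, 24, k, 11), (v, 39, d, 24, x, 3), (y, 19, r, 13, d, 6), (y, 19, r, 13, m, 10), (y, 19, r, 13, s, 26)}
(Q ⋈ S) ⋈ T (natural join on G): {(c, 32, u, 29, w, 17, 27), (v, 11, q, 18, k, 11, 36), (v, 11, q, 18, k, 11, 8), (v, 11, q, 18, x, 3, 15), (v, 11, q, 18, x, 3, 28), (v, 22, q, 4, k, 11, 36), (v, 22, q, 4, k, 11, 8), (v, 22, q, 4, x, 3, 15), (v, 22, q, 4, x, 3, 28), (v, 23, x, 1, k, 11, 36), (v, 23, x, 1, k, 11, 8), (v, 23, x, 1, x, 3, 15), (v, 23, x, 1, x, 3, 28), (v, 28, r, 40, k, 11, 36), (v, 28, r, 40, k, 11, 8), (v, 28, r, 40, x, 3, 15), (v, 28, r, 40, x, 3, 28), (v, 39, d, 24, k, 11, 36), (v, 39, d, 24, k, 11, 8), (v, 39, d, 24, x, 3, 15), (v, 39, d, 24, x, 3, 28)}
σ[D ≠ u]: keep tuples satisfying D ≠ u → {(v, 11, q, 18, k, 11, 36), (v, 11, q, 18, k, 11, 8), (v, 11, q, 18, x, 3, 15), (v, 11, q, 18, x, 3, 28), (v, 22, q, 4, k, 11, 36), (v, 22, q, 4, k, 11, 8), (v, 22, q, 4, x, 3, 15), (v, 22, q, 4, x, 3, 28), (v, 23, x, 1, k, 11, 36), (v, 23, x, 1, k, 11, 8), (v, 23, x, 1, x, 3, 15), (v, 23, x, 1, x, 3, 28), (v, 28, r, 40, k, 11, 36), (v, 28, r, 40, k, 11, 8), (v, 28, r, 40, x, 3, 15), (v, 28, r, 40, x, 3, 28), (v, 39, d, 24, k, 11, 36), (v, 39, d, 24, k, 11, 8), (v, 39, d, 24, x, 3, 15), (v, 39, d, 24, x, 3, 28)}
σ[F ≤ B]: keep tuples satisfying F ≤ B → {(v, 11, q, 18, k, 11, 8), (v, 22, q, 4, k, 11, 8), (v, 23, x, 1, k, 11, 8), (v, 28, r, 40, k, 11, 8), (v, 39, d, 24, k, 11, 8)}
π_{D, B} gives {(d, 11), (q, 11), (r, 11), (x, 11)} (1 duplicate(s) eliminated).
Set union of the two operands is {(a, 6), (d, 11), (m, 19), (m, 32), (p, 23), (p, 9), (q, 11), (r, 11), (s, 15), (t, 18), (x, 11)}.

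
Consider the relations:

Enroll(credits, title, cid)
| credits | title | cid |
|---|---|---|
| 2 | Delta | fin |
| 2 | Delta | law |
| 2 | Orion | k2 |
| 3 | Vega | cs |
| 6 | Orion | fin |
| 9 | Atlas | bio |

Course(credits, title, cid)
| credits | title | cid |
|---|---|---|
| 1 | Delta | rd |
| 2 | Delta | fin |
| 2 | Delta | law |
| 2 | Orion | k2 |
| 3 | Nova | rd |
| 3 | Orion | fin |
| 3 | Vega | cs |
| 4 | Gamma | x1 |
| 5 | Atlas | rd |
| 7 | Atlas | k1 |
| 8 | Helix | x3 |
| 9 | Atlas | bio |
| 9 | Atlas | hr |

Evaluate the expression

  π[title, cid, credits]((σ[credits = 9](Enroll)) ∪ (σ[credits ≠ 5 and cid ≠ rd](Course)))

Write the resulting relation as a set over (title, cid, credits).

Selection credits = 9: {(9, Atlas, bio)}
Selection credits ≠ 5 and cid ≠ rd: {(2, Delta, fin), (2, Delta, law), (2, Orion, k2), (3, Orion, fin), (3, Vega, cs), (4, Gamma, x1), (7, Atlas, k1), (8, Helix, x3), (9, Atlas, bio), (9, Atlas, hr)}
Union: {(9, Atlas, bio)} with {(2, Delta, fin), (2, Delta, law), (2, Orion, k2), (3, Orion, fin), (3, Vega, cs), (4, Gamma, x1), (7, Atlas, k1), (8, Helix, x3), (9, Atlas, bio), (9, Atlas, hr)} → {(2, Delta, fin), (2, Delta, law), (2, Orion, k2), (3, Orion, fin), (3, Vega, cs), (4, Gamma, x1), (7, Atlas, k1), (8, Helix, x3), (9, Atlas, bio), (9, Atlas, hr)}
Projecting to title, cid, credits: {(Atlas, bio, 9), (Atlas, hr, 9), (Atlas, k1, 7), (Delta, fin, 2), (Delta, law, 2), (Gamma, x1, 4), (Helix, x3, 8), (Orion, fin, 3), (Orion, k2, 2), (Vega, cs, 3)}

{(Atlas, bio, 9), (Atlas, hr, 9), (Atlas, k1, 7), (Delta, fin, 2), (Delta, law, 2), (Gamma, x1, 4), (Helix, x3, 8), (Orion, fin, 3), (Orion, k2, 2), (Vega, cs, 3)}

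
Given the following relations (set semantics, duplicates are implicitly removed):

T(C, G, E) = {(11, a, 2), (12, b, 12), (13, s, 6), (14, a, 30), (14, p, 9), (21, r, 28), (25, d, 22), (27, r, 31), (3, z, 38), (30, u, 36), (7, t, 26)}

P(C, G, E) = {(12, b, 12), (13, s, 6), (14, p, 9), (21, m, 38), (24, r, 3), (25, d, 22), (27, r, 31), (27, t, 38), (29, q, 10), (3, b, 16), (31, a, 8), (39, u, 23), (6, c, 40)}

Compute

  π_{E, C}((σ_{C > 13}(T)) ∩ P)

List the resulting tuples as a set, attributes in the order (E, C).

{(22, 25), (31, 27), (9, 14)}

Filtering on C > 13 leaves {(14, a, 30), (14, p, 9), (21, r, 28), (25, d, 22), (27, r, 31), (30, u, 36)}.
Intersection: {(14, a, 30), (14, p, 9), (21, r, 28), (25, d, 22), (27, r, 31), (30, u, 36)} with {(12, b, 12), (13, s, 6), (14, p, 9), (21, m, 38), (24, r, 3), (25, d, 22), (27, r, 31), (27, t, 38), (29, q, 10), (3, b, 16), (31, a, 8), (39, u, 23), (6, c, 40)} → {(14, p, 9), (25, d, 22), (27, r, 31)}
π_{E, C} gives {(22, 25), (31, 27), (9, 14)}.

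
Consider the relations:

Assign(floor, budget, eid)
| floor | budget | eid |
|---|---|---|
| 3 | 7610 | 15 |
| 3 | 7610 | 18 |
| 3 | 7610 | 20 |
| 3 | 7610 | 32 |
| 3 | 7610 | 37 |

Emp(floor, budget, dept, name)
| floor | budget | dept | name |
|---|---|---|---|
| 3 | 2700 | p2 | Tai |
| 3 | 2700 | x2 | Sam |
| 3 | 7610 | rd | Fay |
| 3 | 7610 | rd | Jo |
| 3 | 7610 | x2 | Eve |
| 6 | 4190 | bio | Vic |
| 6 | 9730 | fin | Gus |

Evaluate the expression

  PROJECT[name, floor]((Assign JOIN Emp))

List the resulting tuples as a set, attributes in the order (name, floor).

{(Eve, 3), (Fay, 3), (Jo, 3)}

Assign ⋈ Emp (natural join on floor, budget): {(3, 7610, 15, rd, Fay), (3, 7610, 15, rd, Jo), (3, 7610, 15, x2, Eve), (3, 7610, 18, rd, Fay), (3, 7610, 18, rd, Jo), (3, 7610, 18, x2, Eve), (3, 7610, 20, rd, Fay), (3, 7610, 20, rd, Jo), (3, 7610, 20, x2, Eve), (3, 7610, 32, rd, Fay), (3, 7610, 32, rd, Jo), (3, 7610, 32, x2, Eve), (3, 7610, 37, rd, Fay), (3, 7610, 37, rd, Jo), (3, 7610, 37, x2, Eve)}
π_{name, floor} gives {(Eve, 3), (Fay, 3), (Jo, 3)} (12 duplicate(s) eliminated).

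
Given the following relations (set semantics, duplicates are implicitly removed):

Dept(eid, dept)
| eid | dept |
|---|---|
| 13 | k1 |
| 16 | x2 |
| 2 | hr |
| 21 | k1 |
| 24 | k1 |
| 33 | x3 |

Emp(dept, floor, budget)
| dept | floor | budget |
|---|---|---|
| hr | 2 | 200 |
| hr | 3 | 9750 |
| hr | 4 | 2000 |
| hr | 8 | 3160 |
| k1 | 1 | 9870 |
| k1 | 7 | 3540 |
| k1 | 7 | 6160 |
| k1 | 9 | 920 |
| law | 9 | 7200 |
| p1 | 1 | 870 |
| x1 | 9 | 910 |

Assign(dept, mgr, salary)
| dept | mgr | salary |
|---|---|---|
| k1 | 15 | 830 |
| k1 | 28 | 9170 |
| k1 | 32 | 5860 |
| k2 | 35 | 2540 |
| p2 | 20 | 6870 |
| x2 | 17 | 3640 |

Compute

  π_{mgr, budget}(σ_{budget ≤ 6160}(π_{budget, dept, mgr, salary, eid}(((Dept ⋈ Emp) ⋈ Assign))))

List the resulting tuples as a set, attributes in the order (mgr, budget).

Dept ⋈ Emp (natural join on dept): {(13, k1, 1, 9870), (13, k1, 7, 3540), (13, k1, 7, 6160), (13, k1, 9, 920), (2, hr, 2, 200), (2, hr, 3, 9750), (2, hr, 4, 2000), (2, hr, 8, 3160), (21, k1, 1, 9870), (21, k1, 7, 3540), (21, k1, 7, 6160), (21, k1, 9, 920), (24, k1, 1, 9870), (24, k1, 7, 3540), (24, k1, 7, 6160), (24, k1, 9, 920)}
(Dept ⋈ Emp) ⋈ Assign (natural join on dept): {(13, k1, 1, 9870, 15, 830), (13, k1, 1, 9870, 28, 9170), (13, k1, 1, 9870, 32, 5860), (13, k1, 7, 3540, 15, 830), (13, k1, 7, 3540, 28, 9170), (13, k1, 7, 3540, 32, 5860), (13, k1, 7, 6160, 15, 830), (13, k1, 7, 6160, 28, 9170), (13, k1, 7, 6160, 32, 5860), (13, k1, 9, 920, 15, 830), (13, k1, 9, 920, 28, 9170), (13, k1, 9, 920, 32, 5860), (21, k1, 1, 9870, 15, 830), (21, k1, 1, 9870, 28, 9170), (21, k1, 1, 9870, 32, 5860), (21, k1, 7, 3540, 15, 830), (21, k1, 7, 3540, 28, 9170), (21, k1, 7, 3540, 32, 5860), (21, k1, 7, 6160, 15, 830), (21, k1, 7, 6160, 28, 9170), (21, k1, 7, 6160, 32, 5860), (21, k1, 9, 920, 15, 830), (21, k1, 9, 920, 28, 9170), (21, k1, 9, 920, 32, 5860), (24, k1, 1, 9870, 15, 830), (24, k1, 1, 9870, 28, 9170), (24, k1, 1, 9870, 32, 5860), (24, k1, 7, 3540, 15, 830), (24, k1, 7, 3540, 28, 9170), (24, k1, 7, 3540, 32, 5860), (24, k1, 7, 6160, 15, 830), (24, k1, 7, 6160, 28, 9170), (24, k1, 7, 6160, 32, 5860), (24, k1, 9, 920, 15, 830), (24, k1, 9, 920, 28, 9170), (24, k1, 9, 920, 32, 5860)}
π_{budget, dept, mgr, salary, eid} gives {(3540, k1, 15, 830, 13), (3540, k1, 15, 830, 21), (3540, k1, 15, 830, 24), (3540, k1, 28, 9170, 13), (3540, k1, 28, 9170, 21), (3540, k1, 28, 9170, 24), (3540, k1, 32, 5860, 13), (3540, k1, 32, 5860, 21), (3540, k1, 32, 5860, 24), (6160, k1, 15, 830, 13), (6160, k1, 15, 830, 21), (6160, k1, 15, 830, 24), (6160, k1, 28, 9170, 13), (6160, k1, 28, 9170, 21), (6160, k1, 28, 9170, 24), (6160, k1, 32, 5860, 13), (6160, k1, 32, 5860, 21), (6160, k1, 32, 5860, 24), (920, k1, 15, 830, 13), (920, k1, 15, 830, 21), (920, k1, 15, 830, 24), (920, k1, 28, 9170, 13), (920, k1, 28, 9170, 21), (920, k1, 28, 9170, 24), (920, k1, 32, 5860, 13), (920, k1, 32, 5860, 21), (920, k1, 32, 5860, 24), (9870, k1, 15, 830, 13), (9870, k1, 15, 830, 21), (9870, k1, 15, 830, 24), (9870, k1, 28, 9170, 13), (9870, k1, 28, 9170, 21), (9870, k1, 28, 9170, 24), (9870, k1, 32, 5860, 13), (9870, k1, 32, 5860, 21), (9870, k1, 32, 5860, 24)}.
σ[budget ≤ 6160]: keep tuples satisfying budget ≤ 6160 → {(3540, k1, 15, 830, 13), (3540, k1, 15, 830, 21), (3540, k1, 15, 830, 24), (3540, k1, 28, 9170, 13), (3540, k1, 28, 9170, 21), (3540, k1, 28, 9170, 24), (3540, k1, 32, 5860, 13), (3540, k1, 32, 5860, 21), (3540, k1, 32, 5860, 24), (6160, k1, 15, 830, 13), (6160, k1, 15, 830, 21), (6160, k1, 15, 830, 24), (6160, k1, 28, 9170, 13), (6160, k1, 28, 9170, 21), (6160, k1, 28, 9170, 24), (6160, k1, 32, 5860, 13), (6160, k1, 32, 5860, 21), (6160, k1, 32, 5860, 24), (920, k1, 15, 830, 13), (920, k1, 15, 830, 21), (920, k1, 15, 830, 24), (920, k1, 28, 9170, 13), (920, k1, 28, 9170, 21), (920, k1, 28, 9170, 24), (920, k1, 32, 5860, 13), (920, k1, 32, 5860, 21), (920, k1, 32, 5860, 24)}
π_{mgr, budget} gives {(15, 3540), (15, 6160), (15, 920), (28, 3540), (28, 6160), (28, 920), (32, 3540), (32, 6160), (32, 920)} (18 duplicate(s) eliminated).

{(15, 3540), (15, 6160), (15, 920), (28, 3540), (28, 6160), (28, 920), (32, 3540), (32, 6160), (32, 920)}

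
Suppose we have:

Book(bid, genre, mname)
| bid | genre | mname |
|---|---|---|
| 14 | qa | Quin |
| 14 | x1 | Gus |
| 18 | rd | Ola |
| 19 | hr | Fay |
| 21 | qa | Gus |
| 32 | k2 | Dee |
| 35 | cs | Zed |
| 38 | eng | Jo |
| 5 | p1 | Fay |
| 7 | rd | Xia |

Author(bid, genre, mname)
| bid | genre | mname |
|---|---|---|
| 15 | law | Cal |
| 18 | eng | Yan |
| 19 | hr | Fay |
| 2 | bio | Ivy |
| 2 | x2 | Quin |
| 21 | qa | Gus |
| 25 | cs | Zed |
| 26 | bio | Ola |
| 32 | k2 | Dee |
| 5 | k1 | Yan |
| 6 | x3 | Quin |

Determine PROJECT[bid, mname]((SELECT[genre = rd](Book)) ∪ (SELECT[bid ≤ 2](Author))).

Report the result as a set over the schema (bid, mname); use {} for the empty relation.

Apply σ_{genre = rd}; surviving tuples: {(18, rd, Ola), (7, rd, Xia)}
Apply σ_{bid ≤ 2}; surviving tuples: {(2, bio, Ivy), (2, x2, Quin)}
Set union of the two operands is {(18, rd, Ola), (2, bio, Ivy), (2, x2, Quin), (7, rd, Xia)}.
Keep only column(s) bid, mname: {(18, Ola), (2, Ivy), (2, Quin), (7, Xia)}

{(18, Ola), (2, Ivy), (2, Quin), (7, Xia)}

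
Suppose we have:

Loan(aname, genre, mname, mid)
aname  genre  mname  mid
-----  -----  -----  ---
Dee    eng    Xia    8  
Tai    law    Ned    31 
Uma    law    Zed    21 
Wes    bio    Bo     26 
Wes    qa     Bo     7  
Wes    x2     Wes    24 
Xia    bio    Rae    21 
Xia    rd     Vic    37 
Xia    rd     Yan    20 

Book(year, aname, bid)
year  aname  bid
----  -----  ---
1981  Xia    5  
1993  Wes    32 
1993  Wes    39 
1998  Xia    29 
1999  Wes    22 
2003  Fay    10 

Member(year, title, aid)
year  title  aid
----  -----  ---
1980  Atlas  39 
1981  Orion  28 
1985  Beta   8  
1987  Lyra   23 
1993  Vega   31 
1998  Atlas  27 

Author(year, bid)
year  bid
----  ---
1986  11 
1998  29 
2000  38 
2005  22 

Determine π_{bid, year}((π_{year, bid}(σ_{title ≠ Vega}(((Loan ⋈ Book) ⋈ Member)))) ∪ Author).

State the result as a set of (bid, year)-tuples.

Joining Loan and Book on aname yields {(Wes, bio, Bo, 26, 1993, 32), (Wes, bio, Bo, 26, 1993, 39), (Wes, bio, Bo, 26, 1999, 22), (Wes, qa, Bo, 7, 1993, 32), (Wes, qa, Bo, 7, 1993, 39), (Wes, qa, Bo, 7, 1999, 22), (Wes, x2, Wes, 24, 1993, 32), (Wes, x2, Wes, 24, 1993, 39), (Wes, x2, Wes, 24, 1999, 22), (Xia, bio, Rae, 21, 1981, 5), (Xia, bio, Rae, 21, 1998, 29), (Xia, rd, Vic, 37, 1981, 5), (Xia, rd, Vic, 37, 1998, 29), (Xia, rd, Yan, 20, 1981, 5), (Xia, rd, Yan, 20, 1998, 29)}.
Joining (Loan ⋈ Book) and Member on year yields {(Wes, bio, Bo, 26, 1993, 32, Vega, 31), (Wes, bio, Bo, 26, 1993, 39, Vega, 31), (Wes, qa, Bo, 7, 1993, 32, Vega, 31), (Wes, qa, Bo, 7, 1993, 39, Vega, 31), (Wes, x2, Wes, 24, 1993, 32, Vega, 31), (Wes, x2, Wes, 24, 1993, 39, Vega, 31), (Xia, bio, Rae, 21, 1981, 5, Orion, 28), (Xia, bio, Rae, 21, 1998, 29, Atlas, 27), (Xia, rd, Vic, 37, 1981, 5, Orion, 28), (Xia, rd, Vic, 37, 1998, 29, Atlas, 27), (Xia, rd, Yan, 20, 1981, 5, Orion, 28), (Xia, rd, Yan, 20, 1998, 29, Atlas, 27)}.
σ[title ≠ Vega]: keep tuples satisfying title ≠ Vega → {(Xia, bio, Rae, 21, 1981, 5, Orion, 28), (Xia, bio, Rae, 21, 1998, 29, Atlas, 27), (Xia, rd, Vic, 37, 1981, 5, Orion, 28), (Xia, rd, Vic, 37, 1998, 29, Atlas, 27), (Xia, rd, Yan, 20, 1981, 5, Orion, 28), (Xia, rd, Yan, 20, 1998, 29, Atlas, 27)}
Projecting to year, bid (4 duplicate(s) eliminated): {(1981, 5), (1998, 29)}
Set union of the two operands is {(1981, 5), (1986, 11), (1998, 29), (2000, 38), (2005, 22)}.
Projecting to bid, year: {(11, 1986), (22, 2005), (29, 1998), (38, 2000), (5, 1981)}

{(11, 1986), (22, 2005), (29, 1998), (38, 2000), (5, 1981)}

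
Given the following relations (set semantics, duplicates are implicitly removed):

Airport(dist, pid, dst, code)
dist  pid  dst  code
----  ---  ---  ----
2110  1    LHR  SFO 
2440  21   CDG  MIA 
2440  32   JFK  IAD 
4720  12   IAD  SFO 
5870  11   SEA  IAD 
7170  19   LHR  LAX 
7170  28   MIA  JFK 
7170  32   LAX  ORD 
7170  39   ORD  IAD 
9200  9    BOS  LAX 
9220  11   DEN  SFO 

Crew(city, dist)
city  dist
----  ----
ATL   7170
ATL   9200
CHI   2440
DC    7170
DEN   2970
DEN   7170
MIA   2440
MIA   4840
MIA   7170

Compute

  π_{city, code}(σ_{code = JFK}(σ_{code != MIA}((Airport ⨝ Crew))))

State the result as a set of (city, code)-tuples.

{(ATL, JFK), (DC, JFK), (DEN, JFK), (MIA, JFK)}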